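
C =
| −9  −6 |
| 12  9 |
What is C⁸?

tr C = 0 and det C = −9, so the characteristic polynomial is λ² − (0)λ + (−9) with roots 3 and −3.
Eigenvectors give P = [[1, −1], [−2, 1]] with P⁻¹ = [[−1, −1], [−2, −1]], and C = P·diag(3, −3)·P⁻¹.
Then C⁸ = P·diag(6561, 6561)·P⁻¹ = [[6561, −6561], [−13122, 6561]] · [[−1, −1], [−2, −1]] = [[6561, 0], [0, 6561]].

[[6561, 0], [0, 6561]]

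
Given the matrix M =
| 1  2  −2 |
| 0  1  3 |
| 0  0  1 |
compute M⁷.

M = I + N where N = [[0, 2, −2], [0, 0, 3], [0, 0, 0]] is strictly upper-triangular, so N³ = 0.
(I + N)⁷ = I + 7·N + 21·N² = [[1, 14, 112], [0, 1, 21], [0, 0, 1]].

[[1, 14, 112], [0, 1, 21], [0, 0, 1]]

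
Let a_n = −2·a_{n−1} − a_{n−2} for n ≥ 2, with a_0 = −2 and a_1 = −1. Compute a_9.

−25

With companion matrix M = [[−2, −1], [1, 0]], [a_n, a_{n−1}]ᵀ = M·[a_{n−1}, a_{n−2}]ᵀ, so [a_9, a_8]ᵀ = M^8·[a_1, a_0]ᵀ.
M^8 = [[9, 8], [−8, −7]], giving [a_9, a_8]ᵀ = [[−25], [22]].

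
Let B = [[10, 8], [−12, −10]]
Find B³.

tr B = 0 and det B = −4, so the characteristic polynomial is λ² − (0)λ + (−4) with roots 2 and −2.
Eigenvectors give P = [[1, −2], [−1, 3]] with P⁻¹ = [[3, 2], [1, 1]], and B = P·diag(2, −2)·P⁻¹.
Then B³ = P·diag(8, −8)·P⁻¹ = [[8, 16], [−8, −24]] · [[3, 2], [1, 1]] = [[40, 32], [−48, −40]].

[[40, 32], [−48, −40]]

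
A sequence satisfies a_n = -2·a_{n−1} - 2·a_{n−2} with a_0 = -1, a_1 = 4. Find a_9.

With companion matrix M = [[-2, -2], [1, 0]], [a_n, a_{n−1}]ᵀ = M·[a_{n−1}, a_{n−2}]ᵀ, so [a_9, a_8]ᵀ = M⁸·[a_1, a_0]ᵀ.
M⁸ = [[16, 0], [0, 16]], giving [a_9, a_8]ᵀ = [[64], [-16]].

64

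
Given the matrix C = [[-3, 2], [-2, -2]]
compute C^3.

[[5, 30], [-30, 20]]

C^2 = [[5, -10], [10, 0]]
C^3 = [[5, 30], [-30, 20]]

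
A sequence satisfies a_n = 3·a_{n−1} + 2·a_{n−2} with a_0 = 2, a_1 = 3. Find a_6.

With companion matrix A = [[3, 2], [1, 0]], [a_n, a_{n−1}]ᵀ = A·[a_{n−1}, a_{n−2}]ᵀ, so [a_6, a_5]ᵀ = A⁵·[a_1, a_0]ᵀ.
A⁵ = [[495, 278], [139, 78]], giving [a_6, a_5]ᵀ = [[2041], [573]].

2041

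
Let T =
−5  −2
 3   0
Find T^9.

tr T = −5 and det T = 6, so the characteristic polynomial is λ² − (−5)λ + (6) with roots −2 and −3.
Eigenvectors give P = [[−2, −1], [3, 1]] with P⁻¹ = [[1, 1], [−3, −2]], and T = P·diag(−2, −3)·P⁻¹.
Then T^9 = P·diag(−512, −19683)·P⁻¹ = [[1024, 19683], [−1536, −19683]] · [[1, 1], [−3, −2]] = [[−58025, −38342], [57513, 37830]].

[[−58025, −38342], [57513, 37830]]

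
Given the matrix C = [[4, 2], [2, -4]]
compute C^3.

C^2 = [[20, 0], [0, 20]]
C^3 = [[80, 40], [40, -80]]

[[80, 40], [40, -80]]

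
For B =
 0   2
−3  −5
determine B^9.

tr B = −5 and det B = 6, so the characteristic polynomial is λ² − (−5)λ + (6) with roots −2 and −3.
Eigenvectors give P = [[−1, 2], [1, −3]] with P⁻¹ = [[−3, −2], [−1, −1]], and B = P·diag(−2, −3)·P⁻¹.
Then B^9 = P·diag(−512, −19683)·P⁻¹ = [[512, −39366], [−512, 59049]] · [[−3, −2], [−1, −1]] = [[37830, 38342], [−57513, −58025]].

[[37830, 38342], [−57513, −58025]]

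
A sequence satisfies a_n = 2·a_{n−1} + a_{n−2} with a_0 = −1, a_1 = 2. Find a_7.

With companion matrix B = [[2, 1], [1, 0]], [a_n, a_{n−1}]ᵀ = B·[a_{n−1}, a_{n−2}]ᵀ, so [a_7, a_6]ᵀ = B^6·[a_1, a_0]ᵀ.
B^6 = [[169, 70], [70, 29]], giving [a_7, a_6]ᵀ = [[268], [111]].

268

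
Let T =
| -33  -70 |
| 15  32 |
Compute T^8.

[[44391, 88270], [-18915, -37574]]

tr T = -1 and det T = -6, so the characteristic polynomial is λ² − (-1)λ + (-6) with roots -3 and 2.
Eigenvectors give P = [[7, -2], [-3, 1]] with P⁻¹ = [[1, 2], [3, 7]], and T = P·diag(-3, 2)·P⁻¹.
Then T^8 = P·diag(6561, 256)·P⁻¹ = [[45927, -512], [-19683, 256]] · [[1, 2], [3, 7]] = [[44391, 88270], [-18915, -37574]].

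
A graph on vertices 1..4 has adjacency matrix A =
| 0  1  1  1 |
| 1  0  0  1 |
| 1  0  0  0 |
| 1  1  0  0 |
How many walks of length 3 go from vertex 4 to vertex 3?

1

The number of length-3 walks from vertex 4 to vertex 3 is entry (4,3) of A³, where A is the adjacency matrix.
A² = [[3, 1, 0, 1], [1, 2, 1, 1], [0, 1, 1, 1], [1, 1, 1, 2]]
A³ = [[2, 4, 3, 4], [4, 2, 1, 3], [3, 1, 0, 1], [4, 3, 1, 2]]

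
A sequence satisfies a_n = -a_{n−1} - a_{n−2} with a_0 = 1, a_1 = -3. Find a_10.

-3

With companion matrix A = [[-1, -1], [1, 0]], [a_n, a_{n−1}]ᵀ = A·[a_{n−1}, a_{n−2}]ᵀ, so [a_10, a_9]ᵀ = A⁹·[a_1, a_0]ᵀ.
A⁹ = [[1, 0], [0, 1]], giving [a_10, a_9]ᵀ = [[-3], [1]].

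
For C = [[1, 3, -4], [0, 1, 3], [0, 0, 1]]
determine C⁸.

C = I + N where N = [[0, 3, -4], [0, 0, 3], [0, 0, 0]] is strictly upper-triangular, so N³ = 0.
(I + N)⁸ = I + 8·N + 28·N² = [[1, 24, 220], [0, 1, 24], [0, 0, 1]].

[[1, 24, 220], [0, 1, 24], [0, 0, 1]]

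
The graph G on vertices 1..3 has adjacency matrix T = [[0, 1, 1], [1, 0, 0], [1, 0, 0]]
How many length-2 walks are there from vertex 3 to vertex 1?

0

The number of length-2 walks from vertex 3 to vertex 1 is entry (3,1) of T², where T is the adjacency matrix.
T² = [[2, 0, 0], [0, 1, 1], [0, 1, 1]]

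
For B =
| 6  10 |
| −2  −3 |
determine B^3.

tr B = 3 and det B = 2, so the characteristic polynomial is λ² − (3)λ + (2) with roots 1 and 2.
Eigenvectors give P = [[−2, 5], [1, −2]] with P⁻¹ = [[2, 5], [1, 2]], and B = P·diag(1, 2)·P⁻¹.
Then B^3 = P·diag(1, 8)·P⁻¹ = [[−2, 40], [1, −16]] · [[2, 5], [1, 2]] = [[36, 70], [−14, −27]].

[[36, 70], [−14, −27]]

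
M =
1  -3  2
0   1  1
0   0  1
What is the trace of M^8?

M = I + N where N = [[0, -3, 2], [0, 0, 1], [0, 0, 0]] is strictly upper-triangular, so N^3 = 0.
(I + N)^8 = I + 8·N + 28·N^2 = [[1, -24, -68], [0, 1, 8], [0, 0, 1]].

3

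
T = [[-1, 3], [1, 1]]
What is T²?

[[4, 0], [0, 4]]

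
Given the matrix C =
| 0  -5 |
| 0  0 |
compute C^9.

C is strictly triangular, hence nilpotent: C^2 = 0, so C^9 = 0.

[[0, 0], [0, 0]]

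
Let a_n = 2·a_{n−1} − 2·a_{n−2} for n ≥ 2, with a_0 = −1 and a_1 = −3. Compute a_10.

With companion matrix M = [[2, −2], [1, 0]], [a_n, a_{n−1}]ᵀ = M·[a_{n−1}, a_{n−2}]ᵀ, so [a_10, a_9]ᵀ = M^9·[a_1, a_0]ᵀ.
M^9 = [[32, −32], [16, 0]], giving [a_10, a_9]ᵀ = [[−64], [−48]].

−64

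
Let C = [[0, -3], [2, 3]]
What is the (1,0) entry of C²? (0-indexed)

6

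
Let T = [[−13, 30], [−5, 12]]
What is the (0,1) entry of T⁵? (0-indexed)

tr T = −1 and det T = −6, so the characteristic polynomial is λ² − (−1)λ + (−6) with roots 2 and −3.
Eigenvectors give P = [[−2, 3], [−1, 1]] with P⁻¹ = [[1, −3], [1, −2]], and T = P·diag(2, −3)·P⁻¹.
Then T⁵ = P·diag(32, −243)·P⁻¹ = [[−64, −729], [−32, −243]] · [[1, −3], [1, −2]] = [[−793, 1650], [−275, 582]].

1650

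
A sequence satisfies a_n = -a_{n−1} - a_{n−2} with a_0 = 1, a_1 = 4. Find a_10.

4

With companion matrix C = [[-1, -1], [1, 0]], [a_n, a_{n−1}]ᵀ = C·[a_{n−1}, a_{n−2}]ᵀ, so [a_10, a_9]ᵀ = C^9·[a_1, a_0]ᵀ.
C^9 = [[1, 0], [0, 1]], giving [a_10, a_9]ᵀ = [[4], [1]].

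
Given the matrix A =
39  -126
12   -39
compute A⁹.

tr A = 0 and det A = -9, so the characteristic polynomial is λ² − (0)λ + (-9) with roots 3 and -3.
Eigenvectors give P = [[7, 3], [2, 1]] with P⁻¹ = [[1, -3], [-2, 7]], and A = P·diag(3, -3)·P⁻¹.
Then A⁹ = P·diag(19683, -19683)·P⁻¹ = [[137781, -59049], [39366, -19683]] · [[1, -3], [-2, 7]] = [[255879, -826686], [78732, -255879]].

[[255879, -826686], [78732, -255879]]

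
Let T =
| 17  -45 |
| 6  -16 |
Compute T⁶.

[[379, -945], [126, -314]]

tr T = 1 and det T = -2, so the characteristic polynomial is λ² − (1)λ + (-2) with roots -1 and 2.
Eigenvectors give P = [[-5, 3], [-2, 1]] with P⁻¹ = [[1, -3], [2, -5]], and T = P·diag(-1, 2)·P⁻¹.
Then T⁶ = P·diag(1, 64)·P⁻¹ = [[-5, 192], [-2, 64]] · [[1, -3], [2, -5]] = [[379, -945], [126, -314]].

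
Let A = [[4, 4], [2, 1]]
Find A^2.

[[24, 20], [10, 9]]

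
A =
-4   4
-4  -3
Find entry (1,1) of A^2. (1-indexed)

0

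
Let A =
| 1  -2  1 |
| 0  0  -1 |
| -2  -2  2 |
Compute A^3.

[[-11, -8, 13], [6, 0, -4], [-14, 4, 2]]

A^2 = [[-1, -4, 5], [2, 2, -2], [-6, 0, 4]]
A^3 = [[-11, -8, 13], [6, 0, -4], [-14, 4, 2]]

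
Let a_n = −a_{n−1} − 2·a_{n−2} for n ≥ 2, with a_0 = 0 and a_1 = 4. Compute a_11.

With companion matrix Q = [[−1, −2], [1, 0]], [a_n, a_{n−1}]ᵀ = Q·[a_{n−1}, a_{n−2}]ᵀ, so [a_11, a_10]ᵀ = Q¹⁰·[a_1, a_0]ᵀ.
Q¹⁰ = [[23, −22], [11, 34]], giving [a_11, a_10]ᵀ = [[92], [44]].

92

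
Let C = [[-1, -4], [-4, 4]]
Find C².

[[17, -12], [-12, 32]]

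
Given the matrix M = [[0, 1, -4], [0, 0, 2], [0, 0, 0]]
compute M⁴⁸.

M is strictly triangular, hence nilpotent: M³ = 0, so M⁴⁸ = 0.

[[0, 0, 0], [0, 0, 0], [0, 0, 0]]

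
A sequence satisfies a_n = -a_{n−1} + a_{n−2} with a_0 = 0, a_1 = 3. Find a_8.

-63

With companion matrix A = [[-1, 1], [1, 0]], [a_n, a_{n−1}]ᵀ = A·[a_{n−1}, a_{n−2}]ᵀ, so [a_8, a_7]ᵀ = A⁷·[a_1, a_0]ᵀ.
A⁷ = [[-21, 13], [13, -8]], giving [a_8, a_7]ᵀ = [[-63], [39]].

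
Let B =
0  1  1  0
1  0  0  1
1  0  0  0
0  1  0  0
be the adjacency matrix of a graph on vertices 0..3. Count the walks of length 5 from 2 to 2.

The number of length-5 walks from vertex 2 to vertex 2 is entry (2,2) of B^5, where B is the adjacency matrix.
B^2 = [[2, 0, 0, 1], [0, 2, 1, 0], [0, 1, 1, 0], [1, 0, 0, 1]]
B^3 = [[0, 3, 2, 0], [3, 0, 0, 2], [2, 0, 0, 1], [0, 2, 1, 0]]
B^4 = [[5, 0, 0, 3], [0, 5, 3, 0], [0, 3, 2, 0], [3, 0, 0, 2]]
B^5 = [[0, 8, 5, 0], [8, 0, 0, 5], [5, 0, 0, 3], [0, 5, 3, 0]]

0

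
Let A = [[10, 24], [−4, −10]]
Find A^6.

[[64, 0], [0, 64]]

tr A = 0 and det A = −4, so the characteristic polynomial is λ² − (0)λ + (−4) with roots −2 and 2.
Eigenvectors give P = [[−2, −3], [1, 1]] with P⁻¹ = [[1, 3], [−1, −2]], and A = P·diag(−2, 2)·P⁻¹.
Then A^6 = P·diag(64, 64)·P⁻¹ = [[−128, −192], [64, 64]] · [[1, 3], [−1, −2]] = [[64, 0], [0, 64]].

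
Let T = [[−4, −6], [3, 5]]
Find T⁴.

[[−14, −30], [15, 31]]

tr T = 1 and det T = −2, so the characteristic polynomial is λ² − (1)λ + (−2) with roots 2 and −1.
Eigenvectors give P = [[−1, 2], [1, −1]] with P⁻¹ = [[1, 2], [1, 1]], and T = P·diag(2, −1)·P⁻¹.
Then T⁴ = P·diag(16, 1)·P⁻¹ = [[−16, 2], [16, −1]] · [[1, 2], [1, 1]] = [[−14, −30], [15, 31]].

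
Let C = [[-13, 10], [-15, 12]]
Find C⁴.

tr C = -1 and det C = -6, so the characteristic polynomial is λ² − (-1)λ + (-6) with roots 2 and -3.
Eigenvectors give P = [[-2, 1], [-3, 1]] with P⁻¹ = [[1, -1], [3, -2]], and C = P·diag(2, -3)·P⁻¹.
Then C⁴ = P·diag(16, 81)·P⁻¹ = [[-32, 81], [-48, 81]] · [[1, -1], [3, -2]] = [[211, -130], [195, -114]].

[[211, -130], [195, -114]]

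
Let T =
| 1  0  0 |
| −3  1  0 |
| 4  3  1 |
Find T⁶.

[[1, 0, 0], [−18, 1, 0], [−111, 18, 1]]

T = I + N where N = [[0, 0, 0], [−3, 0, 0], [4, 3, 0]] is strictly lower-triangular, so N³ = 0.
(I + N)⁶ = I + 6·N + 15·N² = [[1, 0, 0], [−18, 1, 0], [−111, 18, 1]].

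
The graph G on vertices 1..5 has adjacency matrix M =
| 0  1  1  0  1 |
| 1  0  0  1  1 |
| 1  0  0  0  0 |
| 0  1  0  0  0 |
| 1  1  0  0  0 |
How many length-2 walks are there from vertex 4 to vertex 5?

1

The number of length-2 walks from vertex 4 to vertex 5 is entry (4,5) of M², where M is the adjacency matrix.
M² = [[3, 1, 0, 1, 1], [1, 3, 1, 0, 1], [0, 1, 1, 0, 1], [1, 0, 0, 1, 1], [1, 1, 1, 1, 2]]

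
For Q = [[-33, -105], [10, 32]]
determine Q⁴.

[[471, 1365], [-130, -374]]

tr Q = -1 and det Q = -6, so the characteristic polynomial is λ² − (-1)λ + (-6) with roots 2 and -3.
Eigenvectors give P = [[3, 7], [-1, -2]] with P⁻¹ = [[-2, -7], [1, 3]], and Q = P·diag(2, -3)·P⁻¹.
Then Q⁴ = P·diag(16, 81)·P⁻¹ = [[48, 567], [-16, -162]] · [[-2, -7], [1, 3]] = [[471, 1365], [-130, -374]].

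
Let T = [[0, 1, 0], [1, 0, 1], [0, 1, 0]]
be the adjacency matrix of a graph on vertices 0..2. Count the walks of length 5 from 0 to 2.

0

The number of length-5 walks from vertex 0 to vertex 2 is entry (0,2) of T⁵, where T is the adjacency matrix.
T² = [[1, 0, 1], [0, 2, 0], [1, 0, 1]]
T³ = [[0, 2, 0], [2, 0, 2], [0, 2, 0]]
T⁴ = [[2, 0, 2], [0, 4, 0], [2, 0, 2]]
T⁵ = [[0, 4, 0], [4, 0, 4], [0, 4, 0]]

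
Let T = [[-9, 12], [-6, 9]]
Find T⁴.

[[81, 0], [0, 81]]

tr T = 0 and det T = -9, so the characteristic polynomial is λ² − (0)λ + (-9) with roots 3 and -3.
Eigenvectors give P = [[1, 2], [1, 1]] with P⁻¹ = [[-1, 2], [1, -1]], and T = P·diag(3, -3)·P⁻¹.
Then T⁴ = P·diag(81, 81)·P⁻¹ = [[81, 162], [81, 81]] · [[-1, 2], [1, -1]] = [[81, 0], [0, 81]].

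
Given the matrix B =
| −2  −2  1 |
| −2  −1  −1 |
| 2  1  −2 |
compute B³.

B² = [[10, 7, −2], [4, 4, 1], [−10, −7, 5]]
B³ = [[−38, −29, 7], [−14, −11, −2], [44, 32, −13]]

[[−38, −29, 7], [−14, −11, −2], [44, 32, −13]]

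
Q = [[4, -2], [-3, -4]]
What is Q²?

[[22, 0], [0, 22]]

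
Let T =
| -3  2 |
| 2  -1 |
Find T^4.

T^2 = [[13, -8], [-8, 5]]
T^3 = [[-55, 34], [34, -21]]
T^4 = [[233, -144], [-144, 89]]

[[233, -144], [-144, 89]]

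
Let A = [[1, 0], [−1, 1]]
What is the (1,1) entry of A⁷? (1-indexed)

1

A = I + N where N = [[0, 0], [−1, 0]] is strictly lower-triangular, so N² = 0.
(I + N)⁷ = I + 7·N = [[1, 0], [−7, 1]].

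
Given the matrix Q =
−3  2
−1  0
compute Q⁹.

tr Q = −3 and det Q = 2, so the characteristic polynomial is λ² − (−3)λ + (2) with roots −1 and −2.
Eigenvectors give P = [[−1, 2], [−1, 1]] with P⁻¹ = [[1, −2], [1, −1]], and Q = P·diag(−1, −2)·P⁻¹.
Then Q⁹ = P·diag(−1, −512)·P⁻¹ = [[1, −1024], [1, −512]] · [[1, −2], [1, −1]] = [[−1023, 1022], [−511, 510]].

[[−1023, 1022], [−511, 510]]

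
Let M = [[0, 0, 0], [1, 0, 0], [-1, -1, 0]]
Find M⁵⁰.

M is strictly triangular, hence nilpotent: M³ = 0, so M⁵⁰ = 0.

[[0, 0, 0], [0, 0, 0], [0, 0, 0]]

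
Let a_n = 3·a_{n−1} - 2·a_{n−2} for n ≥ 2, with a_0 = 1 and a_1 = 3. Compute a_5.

63

With companion matrix C = [[3, -2], [1, 0]], [a_n, a_{n−1}]ᵀ = C·[a_{n−1}, a_{n−2}]ᵀ, so [a_5, a_4]ᵀ = C⁴·[a_1, a_0]ᵀ.
C⁴ = [[31, -30], [15, -14]], giving [a_5, a_4]ᵀ = [[63], [31]].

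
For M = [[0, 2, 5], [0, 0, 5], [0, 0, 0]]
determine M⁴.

[[0, 0, 0], [0, 0, 0], [0, 0, 0]]

M is strictly triangular, hence nilpotent: M³ = 0, so M⁴ = 0.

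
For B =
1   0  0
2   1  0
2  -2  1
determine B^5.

[[1, 0, 0], [10, 1, 0], [-30, -10, 1]]

B = I + N where N = [[0, 0, 0], [2, 0, 0], [2, -2, 0]] is strictly lower-triangular, so N^3 = 0.
(I + N)^5 = I + 5·N + 10·N^2 = [[1, 0, 0], [10, 1, 0], [-30, -10, 1]].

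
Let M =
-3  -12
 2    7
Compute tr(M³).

28

tr M = 4 and det M = 3, so the characteristic polynomial is λ² − (4)λ + (3) with roots 1 and 3.
Eigenvectors give P = [[3, -2], [-1, 1]] with P⁻¹ = [[1, 2], [1, 3]], and M = P·diag(1, 3)·P⁻¹.
Then M³ = P·diag(1, 27)·P⁻¹ = [[3, -54], [-1, 27]] · [[1, 2], [1, 3]] = [[-51, -156], [26, 79]].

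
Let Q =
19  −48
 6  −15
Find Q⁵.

[[2179, −5808], [726, −1935]]

tr Q = 4 and det Q = 3, so the characteristic polynomial is λ² − (4)λ + (3) with roots 3 and 1.
Eigenvectors give P = [[3, −8], [1, −3]] with P⁻¹ = [[3, −8], [1, −3]], and Q = P·diag(3, 1)·P⁻¹.
Then Q⁵ = P·diag(243, 1)·P⁻¹ = [[729, −8], [243, −3]] · [[3, −8], [1, −3]] = [[2179, −5808], [726, −1935]].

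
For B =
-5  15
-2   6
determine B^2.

[[-5, 15], [-2, 6]]

B² = B (a projection; rank 1, trace 1), so B^2 = B.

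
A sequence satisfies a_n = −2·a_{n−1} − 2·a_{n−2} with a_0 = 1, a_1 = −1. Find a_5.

With companion matrix Q = [[−2, −2], [1, 0]], [a_n, a_{n−1}]ᵀ = Q·[a_{n−1}, a_{n−2}]ᵀ, so [a_5, a_4]ᵀ = Q^4·[a_1, a_0]ᵀ.
Q^4 = [[−4, 0], [0, −4]], giving [a_5, a_4]ᵀ = [[4], [−4]].

4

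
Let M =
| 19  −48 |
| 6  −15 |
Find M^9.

[[177139, −472368], [59046, −157455]]

tr M = 4 and det M = 3, so the characteristic polynomial is λ² − (4)λ + (3) with roots 3 and 1.
Eigenvectors give P = [[3, −8], [1, −3]] with P⁻¹ = [[3, −8], [1, −3]], and M = P·diag(3, 1)·P⁻¹.
Then M^9 = P·diag(19683, 1)·P⁻¹ = [[59049, −8], [19683, −3]] · [[3, −8], [1, −3]] = [[177139, −472368], [59046, −157455]].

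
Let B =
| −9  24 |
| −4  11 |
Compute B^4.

tr B = 2 and det B = −3, so the characteristic polynomial is λ² − (2)λ + (−3) with roots −1 and 3.
Eigenvectors give P = [[3, −2], [1, −1]] with P⁻¹ = [[1, −2], [1, −3]], and B = P·diag(−1, 3)·P⁻¹.
Then B^4 = P·diag(1, 81)·P⁻¹ = [[3, −162], [1, −81]] · [[1, −2], [1, −3]] = [[−159, 480], [−80, 241]].

[[−159, 480], [−80, 241]]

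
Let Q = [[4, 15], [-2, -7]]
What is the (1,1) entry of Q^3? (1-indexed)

tr Q = -3 and det Q = 2, so the characteristic polynomial is λ² − (-3)λ + (2) with roots -1 and -2.
Eigenvectors give P = [[-3, 5], [1, -2]] with P⁻¹ = [[-2, -5], [-1, -3]], and Q = P·diag(-1, -2)·P⁻¹.
Then Q^3 = P·diag(-1, -8)·P⁻¹ = [[3, -40], [-1, 16]] · [[-2, -5], [-1, -3]] = [[34, 105], [-14, -43]].

34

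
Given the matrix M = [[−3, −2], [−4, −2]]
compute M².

[[17, 10], [20, 12]]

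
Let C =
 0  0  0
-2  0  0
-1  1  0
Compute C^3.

C is strictly triangular, hence nilpotent: C^3 = 0, so C^3 = 0.

[[0, 0, 0], [0, 0, 0], [0, 0, 0]]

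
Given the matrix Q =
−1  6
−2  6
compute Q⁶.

tr Q = 5 and det Q = 6, so the characteristic polynomial is λ² − (5)λ + (6) with roots 3 and 2.
Eigenvectors give P = [[3, 2], [2, 1]] with P⁻¹ = [[−1, 2], [2, −3]], and Q = P·diag(3, 2)·P⁻¹.
Then Q⁶ = P·diag(729, 64)·P⁻¹ = [[2187, 128], [1458, 64]] · [[−1, 2], [2, −3]] = [[−1931, 3990], [−1330, 2724]].

[[−1931, 3990], [−1330, 2724]]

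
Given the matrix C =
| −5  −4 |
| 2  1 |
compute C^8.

[[13121, 13120], [−6560, −6559]]

tr C = −4 and det C = 3, so the characteristic polynomial is λ² − (−4)λ + (3) with roots −3 and −1.
Eigenvectors give P = [[−2, −1], [1, 1]] with P⁻¹ = [[−1, −1], [1, 2]], and C = P·diag(−3, −1)·P⁻¹.
Then C^8 = P·diag(6561, 1)·P⁻¹ = [[−13122, −1], [6561, 1]] · [[−1, −1], [1, 2]] = [[13121, 13120], [−6560, −6559]].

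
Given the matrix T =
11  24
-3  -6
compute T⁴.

tr T = 5 and det T = 6, so the characteristic polynomial is λ² − (5)λ + (6) with roots 2 and 3.
Eigenvectors give P = [[-8, -3], [3, 1]] with P⁻¹ = [[1, 3], [-3, -8]], and T = P·diag(2, 3)·P⁻¹.
Then T⁴ = P·diag(16, 81)·P⁻¹ = [[-128, -243], [48, 81]] · [[1, 3], [-3, -8]] = [[601, 1560], [-195, -504]].

[[601, 1560], [-195, -504]]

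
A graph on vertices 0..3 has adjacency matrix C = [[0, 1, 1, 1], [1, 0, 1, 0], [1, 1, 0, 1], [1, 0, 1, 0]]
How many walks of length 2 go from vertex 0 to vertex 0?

The number of length-2 walks from vertex 0 to vertex 0 is entry (0,0) of C^2, where C is the adjacency matrix.
C^2 = [[3, 1, 2, 1], [1, 2, 1, 2], [2, 1, 3, 1], [1, 2, 1, 2]]

3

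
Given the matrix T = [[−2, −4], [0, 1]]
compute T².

[[4, 4], [0, 1]]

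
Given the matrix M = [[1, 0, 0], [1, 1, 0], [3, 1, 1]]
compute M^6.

M = I + N where N = [[0, 0, 0], [1, 0, 0], [3, 1, 0]] is strictly lower-triangular, so N^3 = 0.
(I + N)^6 = I + 6·N + 15·N^2 = [[1, 0, 0], [6, 1, 0], [33, 6, 1]].

[[1, 0, 0], [6, 1, 0], [33, 6, 1]]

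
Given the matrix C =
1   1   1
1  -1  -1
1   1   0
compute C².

[[3, 1, 0], [-1, 1, 2], [2, 0, 0]]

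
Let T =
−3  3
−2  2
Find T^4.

T^2 = [[3, −3], [2, −2]]
T^3 = [[−3, 3], [−2, 2]]
T^4 = [[3, −3], [2, −2]]

[[3, −3], [2, −2]]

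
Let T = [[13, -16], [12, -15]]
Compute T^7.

tr T = -2 and det T = -3, so the characteristic polynomial is λ² − (-2)λ + (-3) with roots -3 and 1.
Eigenvectors give P = [[1, 4], [1, 3]] with P⁻¹ = [[-3, 4], [1, -1]], and T = P·diag(-3, 1)·P⁻¹.
Then T^7 = P·diag(-2187, 1)·P⁻¹ = [[-2187, 4], [-2187, 3]] · [[-3, 4], [1, -1]] = [[6565, -8752], [6564, -8751]].

[[6565, -8752], [6564, -8751]]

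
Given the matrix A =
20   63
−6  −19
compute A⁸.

[[1786, 5355], [−510, −1529]]

tr A = 1 and det A = −2, so the characteristic polynomial is λ² − (1)λ + (−2) with roots 2 and −1.
Eigenvectors give P = [[−7, −3], [2, 1]] with P⁻¹ = [[−1, −3], [2, 7]], and A = P·diag(2, −1)·P⁻¹.
Then A⁸ = P·diag(256, 1)·P⁻¹ = [[−1792, −3], [512, 1]] · [[−1, −3], [2, 7]] = [[1786, 5355], [−510, −1529]].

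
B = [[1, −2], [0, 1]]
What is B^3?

B = I + N where N = [[0, −2], [0, 0]] is strictly upper-triangular, so N^2 = 0.
(I + N)^3 = I + 3·N = [[1, −6], [0, 1]].

[[1, −6], [0, 1]]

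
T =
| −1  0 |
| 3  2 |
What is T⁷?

[[−1, 0], [129, 128]]

tr T = 1 and det T = −2, so the characteristic polynomial is λ² − (1)λ + (−2) with roots 2 and −1.
Eigenvectors give P = [[0, 1], [−1, −1]] with P⁻¹ = [[−1, −1], [1, 0]], and T = P·diag(2, −1)·P⁻¹.
Then T⁷ = P·diag(128, −1)·P⁻¹ = [[0, −1], [−128, 1]] · [[−1, −1], [1, 0]] = [[−1, 0], [129, 128]].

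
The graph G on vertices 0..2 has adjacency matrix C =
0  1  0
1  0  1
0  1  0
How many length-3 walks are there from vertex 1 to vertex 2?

2

The number of length-3 walks from vertex 1 to vertex 2 is entry (1,2) of C³, where C is the adjacency matrix.
C² = [[1, 0, 1], [0, 2, 0], [1, 0, 1]]
C³ = [[0, 2, 0], [2, 0, 2], [0, 2, 0]]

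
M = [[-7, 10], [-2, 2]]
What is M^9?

[[-96367, 191710], [-38342, 76172]]

tr M = -5 and det M = 6, so the characteristic polynomial is λ² − (-5)λ + (6) with roots -2 and -3.
Eigenvectors give P = [[2, -5], [1, -2]] with P⁻¹ = [[-2, 5], [-1, 2]], and M = P·diag(-2, -3)·P⁻¹.
Then M^9 = P·diag(-512, -19683)·P⁻¹ = [[-1024, 98415], [-512, 39366]] · [[-2, 5], [-1, 2]] = [[-96367, 191710], [-38342, 76172]].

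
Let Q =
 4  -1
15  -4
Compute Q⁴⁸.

[[1, 0], [0, 1]]

Q² = I (check: tr Q = 0 and det Q = -1), so Q⁴⁸ = I since 48 is even.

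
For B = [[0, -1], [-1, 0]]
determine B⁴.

B² = I (check: tr B = 0 and det B = -1), so B⁴ = I since 4 is even.

[[1, 0], [0, 1]]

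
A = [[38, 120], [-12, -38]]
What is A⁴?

[[16, 0], [0, 16]]

tr A = 0 and det A = -4, so the characteristic polynomial is λ² − (0)λ + (-4) with roots 2 and -2.
Eigenvectors give P = [[10, -3], [-3, 1]] with P⁻¹ = [[1, 3], [3, 10]], and A = P·diag(2, -2)·P⁻¹.
Then A⁴ = P·diag(16, 16)·P⁻¹ = [[160, -48], [-48, 16]] · [[1, 3], [3, 10]] = [[16, 0], [0, 16]].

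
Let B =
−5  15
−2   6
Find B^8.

B² = B (a projection; rank 1, trace 1), so B^8 = B.

[[−5, 15], [−2, 6]]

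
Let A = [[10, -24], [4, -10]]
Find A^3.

tr A = 0 and det A = -4, so the characteristic polynomial is λ² − (0)λ + (-4) with roots 2 and -2.
Eigenvectors give P = [[-3, -2], [-1, -1]] with P⁻¹ = [[-1, 2], [1, -3]], and A = P·diag(2, -2)·P⁻¹.
Then A^3 = P·diag(8, -8)·P⁻¹ = [[-24, 16], [-8, 8]] · [[-1, 2], [1, -3]] = [[40, -96], [16, -40]].

[[40, -96], [16, -40]]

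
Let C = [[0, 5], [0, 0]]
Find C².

C is strictly triangular, hence nilpotent: C² = 0, so C² = 0.

[[0, 0], [0, 0]]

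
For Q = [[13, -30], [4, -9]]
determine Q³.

[[157, -390], [52, -129]]

tr Q = 4 and det Q = 3, so the characteristic polynomial is λ² − (4)λ + (3) with roots 3 and 1.
Eigenvectors give P = [[3, -5], [1, -2]] with P⁻¹ = [[2, -5], [1, -3]], and Q = P·diag(3, 1)·P⁻¹.
Then Q³ = P·diag(27, 1)·P⁻¹ = [[81, -5], [27, -2]] · [[2, -5], [1, -3]] = [[157, -390], [52, -129]].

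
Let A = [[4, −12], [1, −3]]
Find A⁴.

[[4, −12], [1, −3]]

A² = A (a projection; rank 1, trace 1), so A⁴ = A.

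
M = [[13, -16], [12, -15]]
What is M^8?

[[-19679, 26240], [-19680, 26241]]

tr M = -2 and det M = -3, so the characteristic polynomial is λ² − (-2)λ + (-3) with roots 1 and -3.
Eigenvectors give P = [[4, 1], [3, 1]] with P⁻¹ = [[1, -1], [-3, 4]], and M = P·diag(1, -3)·P⁻¹.
Then M^8 = P·diag(1, 6561)·P⁻¹ = [[4, 6561], [3, 6561]] · [[1, -1], [-3, 4]] = [[-19679, 26240], [-19680, 26241]].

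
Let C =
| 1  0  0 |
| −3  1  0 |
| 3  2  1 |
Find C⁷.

C = I + N where N = [[0, 0, 0], [−3, 0, 0], [3, 2, 0]] is strictly lower-triangular, so N³ = 0.
(I + N)⁷ = I + 7·N + 21·N² = [[1, 0, 0], [−21, 1, 0], [−105, 14, 1]].

[[1, 0, 0], [−21, 1, 0], [−105, 14, 1]]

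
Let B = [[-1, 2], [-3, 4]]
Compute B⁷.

[[-253, 254], [-381, 382]]

tr B = 3 and det B = 2, so the characteristic polynomial is λ² − (3)λ + (2) with roots 1 and 2.
Eigenvectors give P = [[-1, 2], [-1, 3]] with P⁻¹ = [[-3, 2], [-1, 1]], and B = P·diag(1, 2)·P⁻¹.
Then B⁷ = P·diag(1, 128)·P⁻¹ = [[-1, 256], [-1, 384]] · [[-3, 2], [-1, 1]] = [[-253, 254], [-381, 382]].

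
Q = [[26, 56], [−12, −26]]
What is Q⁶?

tr Q = 0 and det Q = −4, so the characteristic polynomial is λ² − (0)λ + (−4) with roots −2 and 2.
Eigenvectors give P = [[−2, 7], [1, −3]] with P⁻¹ = [[3, 7], [1, 2]], and Q = P·diag(−2, 2)·P⁻¹.
Then Q⁶ = P·diag(64, 64)·P⁻¹ = [[−128, 448], [64, −192]] · [[3, 7], [1, 2]] = [[64, 0], [0, 64]].

[[64, 0], [0, 64]]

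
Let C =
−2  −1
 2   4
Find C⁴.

[[−4, −32], [64, 188]]

C² = [[2, −2], [4, 14]]
C³ = [[−8, −10], [20, 52]]
C⁴ = [[−4, −32], [64, 188]]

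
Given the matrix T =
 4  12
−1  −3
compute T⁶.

[[4, 12], [−1, −3]]

T² = T (a projection; rank 1, trace 1), so T⁶ = T.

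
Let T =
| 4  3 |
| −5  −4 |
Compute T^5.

T² = I (check: tr T = 0 and det T = −1), so T^5 = T since 5 is odd.

[[4, 3], [−5, −4]]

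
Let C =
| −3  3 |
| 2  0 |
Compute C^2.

[[15, −9], [−6, 6]]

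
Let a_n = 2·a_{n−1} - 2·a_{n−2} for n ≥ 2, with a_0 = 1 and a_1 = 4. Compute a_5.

-16

With companion matrix M = [[2, -2], [1, 0]], [a_n, a_{n−1}]ᵀ = M·[a_{n−1}, a_{n−2}]ᵀ, so [a_5, a_4]ᵀ = M⁴·[a_1, a_0]ᵀ.
M⁴ = [[-4, 0], [0, -4]], giving [a_5, a_4]ᵀ = [[-16], [-4]].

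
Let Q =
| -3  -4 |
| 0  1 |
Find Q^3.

[[-27, -28], [0, 1]]

Q^2 = [[9, 8], [0, 1]]
Q^3 = [[-27, -28], [0, 1]]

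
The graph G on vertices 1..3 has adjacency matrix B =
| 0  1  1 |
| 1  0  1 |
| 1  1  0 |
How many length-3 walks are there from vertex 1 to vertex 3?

The number of length-3 walks from vertex 1 to vertex 3 is entry (1,3) of B^3, where B is the adjacency matrix.
B^2 = [[2, 1, 1], [1, 2, 1], [1, 1, 2]]
B^3 = [[2, 3, 3], [3, 2, 3], [3, 3, 2]]

3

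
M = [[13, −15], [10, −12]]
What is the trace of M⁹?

19171

tr M = 1 and det M = −6, so the characteristic polynomial is λ² − (1)λ + (−6) with roots −2 and 3.
Eigenvectors give P = [[−1, 3], [−1, 2]] with P⁻¹ = [[2, −3], [1, −1]], and M = P·diag(−2, 3)·P⁻¹.
Then M⁹ = P·diag(−512, 19683)·P⁻¹ = [[512, 59049], [512, 39366]] · [[2, −3], [1, −1]] = [[60073, −60585], [40390, −40902]].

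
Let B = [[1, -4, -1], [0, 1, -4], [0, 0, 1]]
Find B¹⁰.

[[1, -40, 710], [0, 1, -40], [0, 0, 1]]

B = I + N where N = [[0, -4, -1], [0, 0, -4], [0, 0, 0]] is strictly upper-triangular, so N³ = 0.
(I + N)¹⁰ = I + 10·N + 45·N² = [[1, -40, 710], [0, 1, -40], [0, 0, 1]].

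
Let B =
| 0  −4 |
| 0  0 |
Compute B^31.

B is strictly triangular, hence nilpotent: B^2 = 0, so B^31 = 0.

[[0, 0], [0, 0]]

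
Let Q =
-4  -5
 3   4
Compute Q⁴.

Q² = I (check: tr Q = 0 and det Q = -1), so Q⁴ = I since 4 is even.

[[1, 0], [0, 1]]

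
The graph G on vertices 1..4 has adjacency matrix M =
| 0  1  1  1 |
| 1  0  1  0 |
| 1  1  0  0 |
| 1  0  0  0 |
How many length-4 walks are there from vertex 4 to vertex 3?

4

The number of length-4 walks from vertex 4 to vertex 3 is entry (4,3) of M^4, where M is the adjacency matrix.
M^2 = [[3, 1, 1, 0], [1, 2, 1, 1], [1, 1, 2, 1], [0, 1, 1, 1]]
M^3 = [[2, 4, 4, 3], [4, 2, 3, 1], [4, 3, 2, 1], [3, 1, 1, 0]]
M^4 = [[11, 6, 6, 2], [6, 7, 6, 4], [6, 6, 7, 4], [2, 4, 4, 3]]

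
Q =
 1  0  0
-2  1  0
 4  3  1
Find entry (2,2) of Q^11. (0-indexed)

1

Q = I + N where N = [[0, 0, 0], [-2, 0, 0], [4, 3, 0]] is strictly lower-triangular, so N^3 = 0.
(I + N)^11 = I + 11·N + 55·N^2 = [[1, 0, 0], [-22, 1, 0], [-286, 33, 1]].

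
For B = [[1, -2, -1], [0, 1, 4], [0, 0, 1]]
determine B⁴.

B = I + N where N = [[0, -2, -1], [0, 0, 4], [0, 0, 0]] is strictly upper-triangular, so N³ = 0.
(I + N)⁴ = I + 4·N + 6·N² = [[1, -8, -52], [0, 1, 16], [0, 0, 1]].

[[1, -8, -52], [0, 1, 16], [0, 0, 1]]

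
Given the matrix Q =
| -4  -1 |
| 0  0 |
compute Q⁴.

[[256, 64], [0, 0]]

Q² = [[16, 4], [0, 0]]
Q³ = [[-64, -16], [0, 0]]
Q⁴ = [[256, 64], [0, 0]]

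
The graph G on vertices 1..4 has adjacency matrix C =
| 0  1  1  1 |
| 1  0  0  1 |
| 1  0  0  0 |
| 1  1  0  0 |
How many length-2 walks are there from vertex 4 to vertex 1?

1

The number of length-2 walks from vertex 4 to vertex 1 is entry (4,1) of C^2, where C is the adjacency matrix.
C^2 = [[3, 1, 0, 1], [1, 2, 1, 1], [0, 1, 1, 1], [1, 1, 1, 2]]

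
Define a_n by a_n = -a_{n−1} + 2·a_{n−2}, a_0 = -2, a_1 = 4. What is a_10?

With companion matrix Q = [[-1, 2], [1, 0]], [a_n, a_{n−1}]ᵀ = Q·[a_{n−1}, a_{n−2}]ᵀ, so [a_10, a_9]ᵀ = Q⁹·[a_1, a_0]ᵀ.
Q⁹ = [[-341, 342], [171, -170]], giving [a_10, a_9]ᵀ = [[-2048], [1024]].

-2048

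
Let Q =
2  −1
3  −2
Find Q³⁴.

[[1, 0], [0, 1]]

Q² = I (check: tr Q = 0 and det Q = −1), so Q³⁴ = I since 34 is even.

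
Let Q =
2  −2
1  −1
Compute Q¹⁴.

[[2, −2], [1, −1]]

Q² = Q (a projection; rank 1, trace 1), so Q¹⁴ = Q.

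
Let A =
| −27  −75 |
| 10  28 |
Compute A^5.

[[−1407, −4125], [550, 1618]]

tr A = 1 and det A = −6, so the characteristic polynomial is λ² − (1)λ + (−6) with roots −2 and 3.
Eigenvectors give P = [[−3, −5], [1, 2]] with P⁻¹ = [[−2, −5], [1, 3]], and A = P·diag(−2, 3)·P⁻¹.
Then A^5 = P·diag(−32, 243)·P⁻¹ = [[96, −1215], [−32, 486]] · [[−2, −5], [1, 3]] = [[−1407, −4125], [550, 1618]].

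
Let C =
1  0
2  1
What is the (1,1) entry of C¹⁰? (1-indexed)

1

C = I + N where N = [[0, 0], [2, 0]] is strictly lower-triangular, so N² = 0.
(I + N)¹⁰ = I + 10·N = [[1, 0], [20, 1]].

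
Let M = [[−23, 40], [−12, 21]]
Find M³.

tr M = −2 and det M = −3, so the characteristic polynomial is λ² − (−2)λ + (−3) with roots 1 and −3.
Eigenvectors give P = [[5, 2], [3, 1]] with P⁻¹ = [[−1, 2], [3, −5]], and M = P·diag(1, −3)·P⁻¹.
Then M³ = P·diag(1, −27)·P⁻¹ = [[5, −54], [3, −27]] · [[−1, 2], [3, −5]] = [[−167, 280], [−84, 141]].

[[−167, 280], [−84, 141]]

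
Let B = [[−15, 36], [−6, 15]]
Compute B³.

[[−135, 324], [−54, 135]]

tr B = 0 and det B = −9, so the characteristic polynomial is λ² − (0)λ + (−9) with roots 3 and −3.
Eigenvectors give P = [[−2, 3], [−1, 1]] with P⁻¹ = [[1, −3], [1, −2]], and B = P·diag(3, −3)·P⁻¹.
Then B³ = P·diag(27, −27)·P⁻¹ = [[−54, −81], [−27, −27]] · [[1, −3], [1, −2]] = [[−135, 324], [−54, 135]].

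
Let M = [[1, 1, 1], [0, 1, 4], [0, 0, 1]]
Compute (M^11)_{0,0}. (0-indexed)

1

M = I + N where N = [[0, 1, 1], [0, 0, 4], [0, 0, 0]] is strictly upper-triangular, so N^3 = 0.
(I + N)^11 = I + 11·N + 55·N^2 = [[1, 11, 231], [0, 1, 44], [0, 0, 1]].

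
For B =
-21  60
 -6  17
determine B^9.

[[-196821, 590460], [-59046, 177137]]

tr B = -4 and det B = 3, so the characteristic polynomial is λ² − (-4)λ + (3) with roots -3 and -1.
Eigenvectors give P = [[10, -3], [3, -1]] with P⁻¹ = [[1, -3], [3, -10]], and B = P·diag(-3, -1)·P⁻¹.
Then B^9 = P·diag(-19683, -1)·P⁻¹ = [[-196830, 3], [-59049, 1]] · [[1, -3], [3, -10]] = [[-196821, 590460], [-59046, 177137]].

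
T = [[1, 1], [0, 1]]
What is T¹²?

[[1, 12], [0, 1]]

T = I + N where N = [[0, 1], [0, 0]] is strictly upper-triangular, so N² = 0.
(I + N)¹² = I + 12·N = [[1, 12], [0, 1]].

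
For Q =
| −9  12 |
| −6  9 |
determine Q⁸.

[[6561, 0], [0, 6561]]

tr Q = 0 and det Q = −9, so the characteristic polynomial is λ² − (0)λ + (−9) with roots 3 and −3.
Eigenvectors give P = [[−1, 2], [−1, 1]] with P⁻¹ = [[1, −2], [1, −1]], and Q = P·diag(3, −3)·P⁻¹.
Then Q⁸ = P·diag(6561, 6561)·P⁻¹ = [[−6561, 13122], [−6561, 6561]] · [[1, −2], [1, −1]] = [[6561, 0], [0, 6561]].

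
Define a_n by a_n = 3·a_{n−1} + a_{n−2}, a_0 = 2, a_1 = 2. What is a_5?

With companion matrix A = [[3, 1], [1, 0]], [a_n, a_{n−1}]ᵀ = A·[a_{n−1}, a_{n−2}]ᵀ, so [a_5, a_4]ᵀ = A⁴·[a_1, a_0]ᵀ.
A⁴ = [[109, 33], [33, 10]], giving [a_5, a_4]ᵀ = [[284], [86]].

284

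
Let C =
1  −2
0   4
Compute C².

[[1, −10], [0, 16]]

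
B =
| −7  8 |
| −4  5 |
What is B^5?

tr B = −2 and det B = −3, so the characteristic polynomial is λ² − (−2)λ + (−3) with roots −3 and 1.
Eigenvectors give P = [[−2, −1], [−1, −1]] with P⁻¹ = [[−1, 1], [1, −2]], and B = P·diag(−3, 1)·P⁻¹.
Then B^5 = P·diag(−243, 1)·P⁻¹ = [[486, −1], [243, −1]] · [[−1, 1], [1, −2]] = [[−487, 488], [−244, 245]].

[[−487, 488], [−244, 245]]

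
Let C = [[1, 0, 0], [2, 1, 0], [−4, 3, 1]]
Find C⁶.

C = I + N where N = [[0, 0, 0], [2, 0, 0], [−4, 3, 0]] is strictly lower-triangular, so N³ = 0.
(I + N)⁶ = I + 6·N + 15·N² = [[1, 0, 0], [12, 1, 0], [66, 18, 1]].

[[1, 0, 0], [12, 1, 0], [66, 18, 1]]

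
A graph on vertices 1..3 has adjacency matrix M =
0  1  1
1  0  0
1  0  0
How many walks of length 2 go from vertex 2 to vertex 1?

The number of length-2 walks from vertex 2 to vertex 1 is entry (2,1) of M², where M is the adjacency matrix.
M² = [[2, 0, 0], [0, 1, 1], [0, 1, 1]]

0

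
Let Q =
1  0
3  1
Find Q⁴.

[[1, 0], [12, 1]]

Q² = [[1, 0], [6, 1]]
Q³ = [[1, 0], [9, 1]]
Q⁴ = [[1, 0], [12, 1]]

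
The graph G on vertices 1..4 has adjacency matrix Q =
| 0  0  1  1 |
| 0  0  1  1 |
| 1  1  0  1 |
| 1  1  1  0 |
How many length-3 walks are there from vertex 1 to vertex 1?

The number of length-3 walks from vertex 1 to vertex 1 is entry (1,1) of Q³, where Q is the adjacency matrix.
Q² = [[2, 2, 1, 1], [2, 2, 1, 1], [1, 1, 3, 2], [1, 1, 2, 3]]
Q³ = [[2, 2, 5, 5], [2, 2, 5, 5], [5, 5, 4, 5], [5, 5, 5, 4]]

2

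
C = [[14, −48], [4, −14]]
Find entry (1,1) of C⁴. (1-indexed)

tr C = 0 and det C = −4, so the characteristic polynomial is λ² − (0)λ + (−4) with roots 2 and −2.
Eigenvectors give P = [[−4, −3], [−1, −1]] with P⁻¹ = [[−1, 3], [1, −4]], and C = P·diag(2, −2)·P⁻¹.
Then C⁴ = P·diag(16, 16)·P⁻¹ = [[−64, −48], [−16, −16]] · [[−1, 3], [1, −4]] = [[16, 0], [0, 16]].

16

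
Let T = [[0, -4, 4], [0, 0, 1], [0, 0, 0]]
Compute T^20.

[[0, 0, 0], [0, 0, 0], [0, 0, 0]]

T is strictly triangular, hence nilpotent: T^3 = 0, so T^20 = 0.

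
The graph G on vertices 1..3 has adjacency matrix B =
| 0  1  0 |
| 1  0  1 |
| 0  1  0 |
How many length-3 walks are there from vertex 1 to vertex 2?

The number of length-3 walks from vertex 1 to vertex 2 is entry (1,2) of B³, where B is the adjacency matrix.
B² = [[1, 0, 1], [0, 2, 0], [1, 0, 1]]
B³ = [[0, 2, 0], [2, 0, 2], [0, 2, 0]]

2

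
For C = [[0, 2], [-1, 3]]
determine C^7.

[[-126, 254], [-127, 255]]

tr C = 3 and det C = 2, so the characteristic polynomial is λ² − (3)λ + (2) with roots 1 and 2.
Eigenvectors give P = [[-2, -1], [-1, -1]] with P⁻¹ = [[-1, 1], [1, -2]], and C = P·diag(1, 2)·P⁻¹.
Then C^7 = P·diag(1, 128)·P⁻¹ = [[-2, -128], [-1, -128]] · [[-1, 1], [1, -2]] = [[-126, 254], [-127, 255]].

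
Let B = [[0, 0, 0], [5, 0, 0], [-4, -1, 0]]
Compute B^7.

B is strictly triangular, hence nilpotent: B^3 = 0, so B^7 = 0.

[[0, 0, 0], [0, 0, 0], [0, 0, 0]]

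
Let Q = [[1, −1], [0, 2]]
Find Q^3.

[[1, −7], [0, 8]]

Q^2 = [[1, −3], [0, 4]]
Q^3 = [[1, −7], [0, 8]]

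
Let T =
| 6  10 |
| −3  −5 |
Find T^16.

T² = T (a projection; rank 1, trace 1), so T^16 = T.

[[6, 10], [−3, −5]]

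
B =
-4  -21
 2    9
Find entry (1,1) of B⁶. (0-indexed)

4719

tr B = 5 and det B = 6, so the characteristic polynomial is λ² − (5)λ + (6) with roots 2 and 3.
Eigenvectors give P = [[7, -3], [-2, 1]] with P⁻¹ = [[1, 3], [2, 7]], and B = P·diag(2, 3)·P⁻¹.
Then B⁶ = P·diag(64, 729)·P⁻¹ = [[448, -2187], [-128, 729]] · [[1, 3], [2, 7]] = [[-3926, -13965], [1330, 4719]].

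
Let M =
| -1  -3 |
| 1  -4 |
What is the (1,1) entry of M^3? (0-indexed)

M^2 = [[-2, 15], [-5, 13]]
M^3 = [[17, -54], [18, -37]]

-37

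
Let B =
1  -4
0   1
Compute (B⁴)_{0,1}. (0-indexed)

B = I + N where N = [[0, -4], [0, 0]] is strictly upper-triangular, so N² = 0.
(I + N)⁴ = I + 4·N = [[1, -16], [0, 1]].

-16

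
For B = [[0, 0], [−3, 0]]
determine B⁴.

[[0, 0], [0, 0]]

B is strictly triangular, hence nilpotent: B² = 0, so B⁴ = 0.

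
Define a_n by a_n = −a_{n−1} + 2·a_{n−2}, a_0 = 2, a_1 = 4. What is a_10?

−680

With companion matrix T = [[−1, 2], [1, 0]], [a_n, a_{n−1}]ᵀ = T·[a_{n−1}, a_{n−2}]ᵀ, so [a_10, a_9]ᵀ = T⁹·[a_1, a_0]ᵀ.
T⁹ = [[−341, 342], [171, −170]], giving [a_10, a_9]ᵀ = [[−680], [344]].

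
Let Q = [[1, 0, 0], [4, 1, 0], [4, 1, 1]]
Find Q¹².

Q = I + N where N = [[0, 0, 0], [4, 0, 0], [4, 1, 0]] is strictly lower-triangular, so N³ = 0.
(I + N)¹² = I + 12·N + 66·N² = [[1, 0, 0], [48, 1, 0], [312, 12, 1]].

[[1, 0, 0], [48, 1, 0], [312, 12, 1]]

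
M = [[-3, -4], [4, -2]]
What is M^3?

M^2 = [[-7, 20], [-20, -12]]
M^3 = [[101, -12], [12, 104]]

[[101, -12], [12, 104]]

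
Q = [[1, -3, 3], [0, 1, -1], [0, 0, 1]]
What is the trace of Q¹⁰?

3

Q = I + N where N = [[0, -3, 3], [0, 0, -1], [0, 0, 0]] is strictly upper-triangular, so N³ = 0.
(I + N)¹⁰ = I + 10·N + 45·N² = [[1, -30, 165], [0, 1, -10], [0, 0, 1]].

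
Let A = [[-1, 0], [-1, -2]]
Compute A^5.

[[-1, 0], [-31, -32]]

tr A = -3 and det A = 2, so the characteristic polynomial is λ² − (-3)λ + (2) with roots -1 and -2.
Eigenvectors give P = [[-1, 0], [1, 1]] with P⁻¹ = [[-1, 0], [1, 1]], and A = P·diag(-1, -2)·P⁻¹.
Then A^5 = P·diag(-1, -32)·P⁻¹ = [[1, 0], [-1, -32]] · [[-1, 0], [1, 1]] = [[-1, 0], [-31, -32]].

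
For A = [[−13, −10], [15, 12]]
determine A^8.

tr A = −1 and det A = −6, so the characteristic polynomial is λ² − (−1)λ + (−6) with roots 2 and −3.
Eigenvectors give P = [[2, 1], [−3, −1]] with P⁻¹ = [[−1, −1], [3, 2]], and A = P·diag(2, −3)·P⁻¹.
Then A^8 = P·diag(256, 6561)·P⁻¹ = [[512, 6561], [−768, −6561]] · [[−1, −1], [3, 2]] = [[19171, 12610], [−18915, −12354]].

[[19171, 12610], [−18915, −12354]]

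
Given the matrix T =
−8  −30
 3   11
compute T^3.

[[−62, −210], [21, 71]]

tr T = 3 and det T = 2, so the characteristic polynomial is λ² − (3)λ + (2) with roots 1 and 2.
Eigenvectors give P = [[10, −3], [−3, 1]] with P⁻¹ = [[1, 3], [3, 10]], and T = P·diag(1, 2)·P⁻¹.
Then T^3 = P·diag(1, 8)·P⁻¹ = [[10, −24], [−3, 8]] · [[1, 3], [3, 10]] = [[−62, −210], [21, 71]].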